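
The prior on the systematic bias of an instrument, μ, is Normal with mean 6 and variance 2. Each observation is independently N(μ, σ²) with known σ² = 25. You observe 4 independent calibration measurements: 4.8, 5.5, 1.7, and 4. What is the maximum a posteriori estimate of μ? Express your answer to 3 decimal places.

n = 4; x̄ = (4.8 + 5.5 + 1.7 + 4)/4 = 16/4 = 4.
For a Normal prior and Normal likelihood with known variance, the posterior is Normal; its mode equals its mean, the precision-weighted average.
Prior precision 1/σ₀² = 1/2 = 0.5; data precision n/σ² = 4/25 = 0.16.
μ̂ = (0.5·6 + 0.16·4) / (0.5 + 0.16) = 3.64/0.66 = 182/33 ≈ 5.515.

μ̂_MAP = 5.515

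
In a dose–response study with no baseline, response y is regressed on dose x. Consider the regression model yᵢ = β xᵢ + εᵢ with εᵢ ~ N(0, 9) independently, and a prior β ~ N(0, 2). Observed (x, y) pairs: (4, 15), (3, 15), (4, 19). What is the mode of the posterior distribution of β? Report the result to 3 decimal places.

log p(β | y) = −Σ(yᵢ − βxᵢ)²/(2·9) − β²/(2·2) + const.
Setting the derivative to zero: Σxᵢ(yᵢ − βxᵢ)/9 − β/2 = 0, so β = Σxᵢyᵢ / (Σxᵢ² + σ²/τ²).
Σxᵢyᵢ = 4·15 + 3·15 + 4·19 = 181; Σxᵢ² = 41; σ²/τ² = 4.5.
β̂_MAP = 181 / (41 + 4.5) = 181/45.5 ≈ 3.978.

β̂_MAP = 3.978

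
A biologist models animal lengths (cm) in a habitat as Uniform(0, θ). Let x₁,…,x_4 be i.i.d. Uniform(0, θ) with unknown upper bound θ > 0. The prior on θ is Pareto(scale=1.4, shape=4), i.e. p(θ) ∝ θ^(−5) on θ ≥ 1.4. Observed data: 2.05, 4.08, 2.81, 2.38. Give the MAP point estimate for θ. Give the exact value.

θ̂_MAP = 4.08

The Uniform(0, θ) likelihood is θ^(−n) for θ ≥ max(xᵢ), zero otherwise. Here max(xᵢ) = 4.08.
Posterior ∝ θ^(−5) · θ^(−4) = θ^(−9) on θ ≥ max(1.4, 4.08) = 4.08.
This density is strictly decreasing in θ, so the posterior mode lies at the lower boundary of the support.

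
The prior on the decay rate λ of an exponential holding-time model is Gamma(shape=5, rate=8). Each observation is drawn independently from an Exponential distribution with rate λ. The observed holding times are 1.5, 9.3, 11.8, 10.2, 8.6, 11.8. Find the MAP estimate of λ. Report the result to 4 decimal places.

λ̂_MAP = 0.1634

The Exponential(rate=λ) likelihood is ∝ λ^n e^(−λΣtᵢ). Here n = 6 and Σtᵢ = 1.5 + 9.3 + 11.8 + 10.2 + 8.6 + 11.8 = 53.2.
Posterior ∝ λ^4e^(−8λ) · λ^6e^(−53.2λ) = λ^10e^(−61.2λ), i.e. Gamma(11, 61.2).
Mode = (a−1)/b = 10/61.2 ≈ 0.1634.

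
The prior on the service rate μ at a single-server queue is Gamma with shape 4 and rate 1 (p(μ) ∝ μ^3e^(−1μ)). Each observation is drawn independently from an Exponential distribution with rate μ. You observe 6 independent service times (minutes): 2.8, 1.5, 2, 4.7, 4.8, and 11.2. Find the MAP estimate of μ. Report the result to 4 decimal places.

μ̂_MAP = 0.3214

The Exponential(rate=μ) likelihood is ∝ μ^n e^(−μΣtᵢ). Here n = 6 and Σtᵢ = 2.8 + 1.5 + 2 + 4.7 + 4.8 + 11.2 = 27.
Posterior ∝ μ^3e^(−1μ) · μ^6e^(−27μ) = μ^9e^(−28μ), i.e. Gamma(10, 28).
Mode = (a−1)/b = 9/28 ≈ 0.3214.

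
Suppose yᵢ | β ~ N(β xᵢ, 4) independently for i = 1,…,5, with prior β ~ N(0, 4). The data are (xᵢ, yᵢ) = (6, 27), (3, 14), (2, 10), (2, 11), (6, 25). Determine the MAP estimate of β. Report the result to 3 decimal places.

log p(β | y) = −Σ(yᵢ − βxᵢ)²/(2·4) − β²/(2·4) + const.
Setting the derivative to zero: Σxᵢ(yᵢ − βxᵢ)/4 − β/4 = 0, so β = Σxᵢyᵢ / (Σxᵢ² + σ²/τ²).
Σxᵢyᵢ = 6·27 + 3·14 + 2·10 + 2·11 + 6·25 = 396; Σxᵢ² = 89; σ²/τ² = 1.
β̂_MAP = 396 / (89 + 1) = 396/90 ≈ 4.400.

β̂_MAP = 4.400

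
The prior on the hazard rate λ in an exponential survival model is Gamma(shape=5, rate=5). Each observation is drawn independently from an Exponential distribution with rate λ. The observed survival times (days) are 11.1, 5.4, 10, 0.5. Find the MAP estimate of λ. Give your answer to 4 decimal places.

λ̂_MAP = 0.2500

The Exponential(rate=λ) likelihood is ∝ λ^n e^(−λΣtᵢ). Here n = 4 and Σtᵢ = 11.1 + 5.4 + 10 + 0.5 = 27.
Posterior ∝ λ^4e^(−5λ) · λ^4e^(−27λ) = λ^8e^(−32λ), i.e. Gamma(9, 32).
Mode = (a−1)/b = 8/32 ≈ 0.2500.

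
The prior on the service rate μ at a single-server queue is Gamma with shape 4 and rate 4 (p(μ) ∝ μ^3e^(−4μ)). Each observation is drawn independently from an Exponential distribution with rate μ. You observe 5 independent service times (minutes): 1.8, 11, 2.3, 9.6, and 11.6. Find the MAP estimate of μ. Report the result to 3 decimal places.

μ̂_MAP = 0.199

The Exponential(rate=μ) likelihood is ∝ μ^n e^(−μΣtᵢ). Here n = 5 and Σtᵢ = 1.8 + 11 + 2.3 + 9.6 + 11.6 = 36.3.
Posterior ∝ μ^3e^(−4μ) · μ^5e^(−36.3μ) = μ^8e^(−40.3μ), i.e. Gamma(9, 40.3).
Mode = (a−1)/b = 8/40.3 ≈ 0.199.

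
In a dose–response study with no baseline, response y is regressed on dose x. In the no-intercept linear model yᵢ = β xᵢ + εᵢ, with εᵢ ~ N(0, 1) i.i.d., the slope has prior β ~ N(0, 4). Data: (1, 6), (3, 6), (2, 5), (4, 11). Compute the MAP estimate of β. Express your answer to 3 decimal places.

β̂_MAP = 2.579

log p(β | y) = −Σ(yᵢ − βxᵢ)²/(2·1) − β²/(2·4) + const.
Setting the derivative to zero: Σxᵢ(yᵢ − βxᵢ)/1 − β/4 = 0, so β = Σxᵢyᵢ / (Σxᵢ² + σ²/τ²).
Σxᵢyᵢ = 1·6 + 3·6 + 2·5 + 4·11 = 78; Σxᵢ² = 30; σ²/τ² = 0.25.
β̂_MAP = 78 / (30 + 0.25) = 78/30.25 ≈ 2.579.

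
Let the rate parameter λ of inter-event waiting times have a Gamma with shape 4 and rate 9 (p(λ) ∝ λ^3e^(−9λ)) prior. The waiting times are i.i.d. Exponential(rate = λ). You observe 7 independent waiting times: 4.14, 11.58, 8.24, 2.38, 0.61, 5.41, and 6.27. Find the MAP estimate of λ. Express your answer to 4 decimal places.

λ̂_MAP = 0.2100

The Exponential(rate=λ) likelihood is ∝ λ^n e^(−λΣtᵢ). Here n = 7 and Σtᵢ = 4.14 + 11.58 + 8.24 + 2.38 + 0.61 + 5.41 + 6.27 = 38.63.
Posterior ∝ λ^3e^(−9λ) · λ^7e^(−38.63λ) = λ^10e^(−47.63λ), i.e. Gamma(11, 47.63).
Mode = (a−1)/b = 10/47.63 ≈ 0.2100.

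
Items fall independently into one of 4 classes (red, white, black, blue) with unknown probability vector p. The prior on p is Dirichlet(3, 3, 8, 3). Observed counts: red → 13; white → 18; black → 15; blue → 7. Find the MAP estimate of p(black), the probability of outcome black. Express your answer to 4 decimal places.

The posterior is Dirichlet(αᵢ + nᵢ) = Dirichlet(16, 21, 23, 10).
For a Dirichlet(a₁,…,a_K) with all aᵢ > 1, the mode has j-th component (aⱼ − 1)/(Σaᵢ − K).
Here Σaᵢ = 70 and K = 4, so p(black) = (23 − 1)/(70 − 4) = 22/66 ≈ 0.3333.

MAP estimate of p(black) = 0.3333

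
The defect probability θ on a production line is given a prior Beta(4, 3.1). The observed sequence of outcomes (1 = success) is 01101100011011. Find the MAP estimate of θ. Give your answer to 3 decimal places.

θ̂_MAP = 0.576

Prior: Beta(4, 3.1).
Data: 8 successes in 14 trials (from the sequence). The binomial likelihood contributes θ^8(1−θ)^6, so the posterior is Beta(4+8, 3.1+6) = Beta(12, 9.1).
For Beta(a, b) with a, b > 1 the mode is (a−1)/(a+b−2) = 11/19.1 ≈ 0.576.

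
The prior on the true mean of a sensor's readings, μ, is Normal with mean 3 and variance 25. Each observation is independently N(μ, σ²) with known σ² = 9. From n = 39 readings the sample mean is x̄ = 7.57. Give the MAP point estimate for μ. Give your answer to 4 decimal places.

μ̂_MAP = 7.5282

n = 39, x̄ = 7.57.
For a Normal prior and Normal likelihood with known variance, the posterior is Normal; its mode equals its mean, the precision-weighted average.
Prior precision 1/σ₀² = 1/25 = 0.04; data precision n/σ² = 39/9 = 13/3.
μ̂ = (0.04·3 + (13/3)·7.57) / (0.04 + 13/3) = (9877/300)/(328/75) = 9877/1312 ≈ 7.5282.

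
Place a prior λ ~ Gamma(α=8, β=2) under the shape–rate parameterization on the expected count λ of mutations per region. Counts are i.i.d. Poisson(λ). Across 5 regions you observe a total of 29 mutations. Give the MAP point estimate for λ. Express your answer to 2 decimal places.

λ̂_MAP = 5.14

Σxᵢ = 29, n = 5.
Posterior ∝ λ^7e^(−2λ) · λ^29e^(−5λ) = λ^36e^(−7λ), i.e. Gamma(shape=37, rate=7).
The mode of a Gamma(a, b) with a ≥ 1 (shape–rate) is (a−1)/b = 36/7 ≈ 5.14.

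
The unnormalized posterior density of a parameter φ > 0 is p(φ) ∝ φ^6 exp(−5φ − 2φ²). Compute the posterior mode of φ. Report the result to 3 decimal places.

φ̂_MAP = 0.750

ℓ'(φ) = 6/φ − 5 − 4φ. Setting this to zero and multiplying by φ: 4φ² + 5φ − 6 = 0.
φ = (−5 + √(5² + 4·4·6)) / (2·4) = (−5 + √121) / 8 = (−5 + 11)/8 = 3/4.
ℓ''(φ) = −6/φ² − 4 < 0, confirming a maximum.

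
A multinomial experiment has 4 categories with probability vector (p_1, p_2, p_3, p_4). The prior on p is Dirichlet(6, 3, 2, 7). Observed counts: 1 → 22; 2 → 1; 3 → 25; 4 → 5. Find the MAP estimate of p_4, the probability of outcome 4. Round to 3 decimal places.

The posterior is Dirichlet(αᵢ + nᵢ) = Dirichlet(28, 4, 27, 12).
For a Dirichlet(a₁,…,a_K) with all aᵢ > 1, the mode has j-th component (aⱼ − 1)/(Σaᵢ − K).
Here Σaᵢ = 71 and K = 4, so p_4 = (12 − 1)/(71 − 4) = 11/67 ≈ 0.164.

MAP estimate: 0.164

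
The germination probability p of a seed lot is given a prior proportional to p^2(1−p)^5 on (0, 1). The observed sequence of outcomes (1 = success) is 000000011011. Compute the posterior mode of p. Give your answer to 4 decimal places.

The prior density ∝ p^2(1−p)^5 is the kernel of Beta(3, 6).
Data: 4 successes in 12 trials (from the sequence). The binomial likelihood contributes p^4(1−p)^8, so the posterior is Beta(3+4, 6+8) = Beta(7, 14).
For Beta(a, b) with a, b > 1 the mode is (a−1)/(a+b−2) = 6/19 ≈ 0.3158.

p̂_MAP = 0.3158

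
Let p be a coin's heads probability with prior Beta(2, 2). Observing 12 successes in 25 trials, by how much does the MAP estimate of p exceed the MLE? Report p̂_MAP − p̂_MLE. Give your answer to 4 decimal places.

MAP − MLE = 0.0015

Posterior is Beta(14, 15); MAP = (14−1)/(29−2) = 13/27 ≈ 0.48148.
MLE ignores the prior: p̂_MLE = k/n = 12/25 ≈ 0.48000.
Difference = 13/27 − 12/25 = 1/675 ≈ 0.0015.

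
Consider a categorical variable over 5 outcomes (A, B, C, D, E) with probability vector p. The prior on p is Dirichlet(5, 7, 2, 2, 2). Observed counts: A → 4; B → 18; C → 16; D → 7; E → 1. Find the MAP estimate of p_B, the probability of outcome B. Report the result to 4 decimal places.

The posterior is Dirichlet(αᵢ + nᵢ) = Dirichlet(9, 25, 18, 9, 3).
For a Dirichlet(a₁,…,a_K) with all aᵢ > 1, the mode has j-th component (aⱼ − 1)/(Σaᵢ − K).
Here Σaᵢ = 64 and K = 5, so p_B = (25 − 1)/(64 − 5) = 24/59 ≈ 0.4068.

MAP estimate of p_B = 0.4068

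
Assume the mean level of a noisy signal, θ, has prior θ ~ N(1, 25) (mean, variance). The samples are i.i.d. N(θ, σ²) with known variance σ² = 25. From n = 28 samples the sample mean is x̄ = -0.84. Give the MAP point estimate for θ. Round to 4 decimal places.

n = 28, x̄ = -0.84.
For a Normal prior and Normal likelihood with known variance, the posterior is Normal; its mode equals its mean, the precision-weighted average.
Prior precision 1/σ₀² = 1/25 = 0.04; data precision n/σ² = 28/25 = 1.12.
θ̂ = (0.04·1 + 1.12·(-0.84)) / (0.04 + 1.12) = (-0.9008)/1.16 = -563/725 ≈ -0.7766.

θ̂_MAP = -0.7766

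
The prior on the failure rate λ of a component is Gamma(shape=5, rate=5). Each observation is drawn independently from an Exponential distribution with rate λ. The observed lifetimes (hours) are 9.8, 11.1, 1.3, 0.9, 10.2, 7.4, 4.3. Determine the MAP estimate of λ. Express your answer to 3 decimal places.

The Exponential(rate=λ) likelihood is ∝ λ^n e^(−λΣtᵢ). Here n = 7 and Σtᵢ = 9.8 + 11.1 + 1.3 + 0.9 + 10.2 + 7.4 + 4.3 = 45.
Posterior ∝ λ^4e^(−5λ) · λ^7e^(−45λ) = λ^11e^(−50λ), i.e. Gamma(12, 50).
Mode = (a−1)/b = 11/50 ≈ 0.220.

λ̂_MAP = 0.220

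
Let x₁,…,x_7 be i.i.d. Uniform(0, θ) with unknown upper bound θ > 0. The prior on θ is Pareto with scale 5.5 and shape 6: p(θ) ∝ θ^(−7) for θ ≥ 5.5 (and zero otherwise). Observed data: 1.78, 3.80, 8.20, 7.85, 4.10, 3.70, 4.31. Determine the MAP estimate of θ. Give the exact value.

The Uniform(0, θ) likelihood is θ^(−n) for θ ≥ max(xᵢ), zero otherwise. Here max(xᵢ) = 8.20.
Posterior ∝ θ^(−7) · θ^(−7) = θ^(−14) on θ ≥ max(5.5, 8.20) = 8.20.
This density is strictly decreasing in θ, so the posterior mode lies at the lower boundary of the support.

θ̂_MAP = 8.20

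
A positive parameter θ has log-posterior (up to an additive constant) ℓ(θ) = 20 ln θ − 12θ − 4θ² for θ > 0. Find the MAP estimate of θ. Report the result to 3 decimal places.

ℓ'(θ) = 20/θ − 12 − 8θ. Setting this to zero and multiplying by θ: 8θ² + 12θ − 20 = 0.
θ = (−12 + √(12² + 4·8·20)) / (2·8) = (−12 + √784) / 16 = (−12 + 28)/16 = 1.
ℓ''(θ) = −20/θ² − 8 < 0, confirming a maximum.

θ̂_MAP = 1.000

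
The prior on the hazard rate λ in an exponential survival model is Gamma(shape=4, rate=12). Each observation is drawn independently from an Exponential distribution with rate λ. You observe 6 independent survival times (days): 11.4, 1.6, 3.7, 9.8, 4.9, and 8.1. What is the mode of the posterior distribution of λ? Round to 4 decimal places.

The Exponential(rate=λ) likelihood is ∝ λ^n e^(−λΣtᵢ). Here n = 6 and Σtᵢ = 11.4 + 1.6 + 3.7 + 9.8 + 4.9 + 8.1 = 39.5.
Posterior ∝ λ^3e^(−12λ) · λ^6e^(−39.5λ) = λ^9e^(−51.5λ), i.e. Gamma(10, 51.5).
Mode = (a−1)/b = 9/51.5 ≈ 0.1748.

λ̂_MAP = 0.1748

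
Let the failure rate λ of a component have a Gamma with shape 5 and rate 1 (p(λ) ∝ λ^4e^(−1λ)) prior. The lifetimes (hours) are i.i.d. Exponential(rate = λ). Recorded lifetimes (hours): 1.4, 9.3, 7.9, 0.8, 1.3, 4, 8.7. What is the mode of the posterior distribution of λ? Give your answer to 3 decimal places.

The Exponential(rate=λ) likelihood is ∝ λ^n e^(−λΣtᵢ). Here n = 7 and Σtᵢ = 1.4 + 9.3 + 7.9 + 0.8 + 1.3 + 4 + 8.7 = 33.4.
Posterior ∝ λ^4e^(−1λ) · λ^7e^(−33.4λ) = λ^11e^(−34.4λ), i.e. Gamma(12, 34.4).
Mode = (a−1)/b = 11/34.4 ≈ 0.320.

λ̂_MAP = 0.320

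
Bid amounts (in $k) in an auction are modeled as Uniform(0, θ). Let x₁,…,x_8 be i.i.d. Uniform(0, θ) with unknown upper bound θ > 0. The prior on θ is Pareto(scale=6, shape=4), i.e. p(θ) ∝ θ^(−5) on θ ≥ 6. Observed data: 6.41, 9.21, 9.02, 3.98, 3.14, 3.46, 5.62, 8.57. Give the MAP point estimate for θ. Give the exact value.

θ̂_MAP = 9.21

The Uniform(0, θ) likelihood is θ^(−n) for θ ≥ max(xᵢ), zero otherwise. Here max(xᵢ) = 9.21.
Posterior ∝ θ^(−5) · θ^(−8) = θ^(−13) on θ ≥ max(6, 9.21) = 9.21.
This density is strictly decreasing in θ, so the posterior mode lies at the lower boundary of the support.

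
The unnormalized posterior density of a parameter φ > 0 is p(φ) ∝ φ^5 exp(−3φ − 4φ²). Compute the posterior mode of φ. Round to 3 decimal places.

φ̂_MAP = 0.625

ℓ'(φ) = 5/φ − 3 − 8φ. Setting this to zero and multiplying by φ: 8φ² + 3φ − 5 = 0.
φ = (−3 + √(3² + 4·8·5)) / (2·8) = (−3 + √169) / 16 = (−3 + 13)/16 = 5/8.
ℓ''(φ) = −5/φ² − 8 < 0, confirming a maximum.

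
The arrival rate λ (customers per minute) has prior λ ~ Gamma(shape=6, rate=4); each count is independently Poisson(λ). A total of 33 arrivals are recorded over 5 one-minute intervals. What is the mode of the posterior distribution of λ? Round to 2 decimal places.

Σxᵢ = 33, n = 5.
Posterior ∝ λ^5e^(−4λ) · λ^33e^(−5λ) = λ^38e^(−9λ), i.e. Gamma(shape=39, rate=9).
The mode of a Gamma(a, b) with a ≥ 1 (shape–rate) is (a−1)/b = 38/9 ≈ 4.22.

λ̂_MAP = 4.22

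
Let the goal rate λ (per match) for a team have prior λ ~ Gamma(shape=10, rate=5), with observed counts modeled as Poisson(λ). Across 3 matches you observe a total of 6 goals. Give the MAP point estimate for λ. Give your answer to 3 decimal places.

λ̂_MAP = 1.875

Σxᵢ = 6, n = 3.
Posterior ∝ λ^9e^(−5λ) · λ^6e^(−3λ) = λ^15e^(−8λ), i.e. Gamma(shape=16, rate=8).
The mode of a Gamma(a, b) with a ≥ 1 (shape–rate) is (a−1)/b = 15/8 ≈ 1.875.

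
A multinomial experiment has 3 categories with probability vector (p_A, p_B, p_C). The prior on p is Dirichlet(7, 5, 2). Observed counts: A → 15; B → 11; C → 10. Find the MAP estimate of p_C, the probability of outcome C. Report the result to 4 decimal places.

MAP estimate of p_C = 0.2340

The posterior is Dirichlet(αᵢ + nᵢ) = Dirichlet(22, 16, 12).
For a Dirichlet(a₁,…,a_K) with all aᵢ > 1, the mode has j-th component (aⱼ − 1)/(Σaᵢ − K).
Here Σaᵢ = 50 and K = 3, so p_C = (12 − 1)/(50 − 3) = 11/47 ≈ 0.2340.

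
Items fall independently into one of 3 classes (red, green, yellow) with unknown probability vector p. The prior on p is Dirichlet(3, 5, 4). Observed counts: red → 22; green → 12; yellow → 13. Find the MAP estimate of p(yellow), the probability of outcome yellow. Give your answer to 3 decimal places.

The posterior is Dirichlet(αᵢ + nᵢ) = Dirichlet(25, 17, 17).
For a Dirichlet(a₁,…,a_K) with all aᵢ > 1, the mode has j-th component (aⱼ − 1)/(Σaᵢ − K).
Here Σaᵢ = 59 and K = 3, so p(yellow) = (17 − 1)/(59 − 3) = 16/56 ≈ 0.286.

MAP estimate of p(yellow) = 0.286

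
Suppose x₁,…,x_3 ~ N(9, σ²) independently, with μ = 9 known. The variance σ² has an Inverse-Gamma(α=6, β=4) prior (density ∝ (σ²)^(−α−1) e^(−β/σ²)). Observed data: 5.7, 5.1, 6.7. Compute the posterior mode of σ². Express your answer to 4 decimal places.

Sum of squared deviations about the known mean: SS = (5.7−9)² + (5.1−9)² + (6.7−9)² = 31.39.
The Normal likelihood contributes (σ²)^(−n/2) exp(−SS/(2σ²)), so the posterior is Inverse-Gamma(α + n/2, β + SS/2) = Inverse-Gamma(7.5, 19.695).
The mode of Inverse-Gamma(a, b) is b/(a+1) = 19.695/8.5 ≈ 2.3171.

σ̂²_MAP = 2.3171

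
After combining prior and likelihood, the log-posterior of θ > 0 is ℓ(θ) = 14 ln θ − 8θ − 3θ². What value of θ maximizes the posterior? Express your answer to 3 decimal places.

ℓ'(θ) = 14/θ − 8 − 6θ. Setting this to zero and multiplying by θ: 6θ² + 8θ − 14 = 0.
θ = (−8 + √(8² + 4·6·14)) / (2·6) = (−8 + √400) / 12 = (−8 + 20)/12 = 1.
ℓ''(θ) = −14/θ² − 6 < 0, confirming a maximum.

θ̂_MAP = 1.000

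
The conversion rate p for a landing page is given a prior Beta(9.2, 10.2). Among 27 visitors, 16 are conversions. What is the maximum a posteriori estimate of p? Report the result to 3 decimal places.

p̂_MAP = 0.545

Prior: Beta(9.2, 10.2).
Data: 16 successes in 27 trials. The binomial likelihood contributes p^16(1−p)^11, so the posterior is Beta(9.2+16, 10.2+11) = Beta(25.2, 21.2).
For Beta(a, b) with a, b > 1 the mode is (a−1)/(a+b−2) = 24.2/44.4 ≈ 0.545.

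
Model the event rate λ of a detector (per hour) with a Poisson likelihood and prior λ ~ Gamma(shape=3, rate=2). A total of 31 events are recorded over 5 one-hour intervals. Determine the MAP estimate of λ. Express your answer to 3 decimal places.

λ̂_MAP = 4.714

Σxᵢ = 31, n = 5.
Posterior ∝ λ^2e^(−2λ) · λ^31e^(−5λ) = λ^33e^(−7λ), i.e. Gamma(shape=34, rate=7).
The mode of a Gamma(a, b) with a ≥ 1 (shape–rate) is (a−1)/b = 33/7 ≈ 4.714.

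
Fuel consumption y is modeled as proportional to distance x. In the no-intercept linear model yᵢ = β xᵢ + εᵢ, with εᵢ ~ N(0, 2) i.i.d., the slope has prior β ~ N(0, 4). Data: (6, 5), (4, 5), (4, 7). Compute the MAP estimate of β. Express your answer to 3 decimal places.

β̂_MAP = 1.139

log p(β | y) = −Σ(yᵢ − βxᵢ)²/(2·2) − β²/(2·4) + const.
Setting the derivative to zero: Σxᵢ(yᵢ − βxᵢ)/2 − β/4 = 0, so β = Σxᵢyᵢ / (Σxᵢ² + σ²/τ²).
Σxᵢyᵢ = 6·5 + 4·5 + 4·7 = 78; Σxᵢ² = 68; σ²/τ² = 0.5.
β̂_MAP = 78 / (68 + 0.5) = 78/68.5 ≈ 1.139.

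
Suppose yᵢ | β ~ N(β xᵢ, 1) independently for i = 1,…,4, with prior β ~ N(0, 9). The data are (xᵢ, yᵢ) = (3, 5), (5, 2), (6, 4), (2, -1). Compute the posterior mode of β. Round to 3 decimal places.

β̂_MAP = 0.634

log p(β | y) = −Σ(yᵢ − βxᵢ)²/(2·1) − β²/(2·9) + const.
Setting the derivative to zero: Σxᵢ(yᵢ − βxᵢ)/1 − β/9 = 0, so β = Σxᵢyᵢ / (Σxᵢ² + σ²/τ²).
Σxᵢyᵢ = 3·5 + 5·2 + 6·4 + 2·(-1) = 47; Σxᵢ² = 74; σ²/τ² = 1/9.
β̂_MAP = 47 / (74 + 1/9) = 47/(667/9) = 423/667 ≈ 0.634.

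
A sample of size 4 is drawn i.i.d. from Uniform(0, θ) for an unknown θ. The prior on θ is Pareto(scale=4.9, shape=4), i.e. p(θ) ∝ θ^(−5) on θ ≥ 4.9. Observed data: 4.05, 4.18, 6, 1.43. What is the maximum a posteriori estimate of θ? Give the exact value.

θ̂_MAP = 6

The Uniform(0, θ) likelihood is θ^(−n) for θ ≥ max(xᵢ), zero otherwise. Here max(xᵢ) = 6.
Posterior ∝ θ^(−5) · θ^(−4) = θ^(−9) on θ ≥ max(4.9, 6) = 6.
This density is strictly decreasing in θ, so the posterior mode lies at the lower boundary of the support.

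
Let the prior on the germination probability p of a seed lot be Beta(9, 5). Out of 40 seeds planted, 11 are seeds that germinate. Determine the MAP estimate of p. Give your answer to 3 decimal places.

p̂_MAP = 0.365

Prior: Beta(9, 5).
Data: 11 successes in 40 trials. The binomial likelihood contributes p^11(1−p)^29, so the posterior is Beta(9+11, 5+29) = Beta(20, 34).
For Beta(a, b) with a, b > 1 the mode is (a−1)/(a+b−2) = 19/52 ≈ 0.365.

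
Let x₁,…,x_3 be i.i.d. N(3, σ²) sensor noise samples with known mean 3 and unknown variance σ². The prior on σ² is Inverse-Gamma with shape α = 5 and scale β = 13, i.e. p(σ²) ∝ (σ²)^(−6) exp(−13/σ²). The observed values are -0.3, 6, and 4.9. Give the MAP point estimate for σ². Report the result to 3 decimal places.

Sum of squared deviations about the known mean: SS = (-0.3−3)² + (6−3)² + (4.9−3)² = 23.5.
The Normal likelihood contributes (σ²)^(−n/2) exp(−SS/(2σ²)), so the posterior is Inverse-Gamma(α + n/2, β + SS/2) = Inverse-Gamma(6.5, 24.75).
The mode of Inverse-Gamma(a, b) is b/(a+1) = 24.75/7.5 ≈ 3.300.

σ̂²_MAP = 3.300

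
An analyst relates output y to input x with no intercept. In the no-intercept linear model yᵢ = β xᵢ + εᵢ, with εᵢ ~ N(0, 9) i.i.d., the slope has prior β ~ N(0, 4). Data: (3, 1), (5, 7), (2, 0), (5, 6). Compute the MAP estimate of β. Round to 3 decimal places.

log p(β | y) = −Σ(yᵢ − βxᵢ)²/(2·9) − β²/(2·4) + const.
Setting the derivative to zero: Σxᵢ(yᵢ − βxᵢ)/9 − β/4 = 0, so β = Σxᵢyᵢ / (Σxᵢ² + σ²/τ²).
Σxᵢyᵢ = 3·1 + 5·7 + 2·0 + 5·6 = 68; Σxᵢ² = 63; σ²/τ² = 2.25.
β̂_MAP = 68 / (63 + 2.25) = 68/65.25 ≈ 1.042.

β̂_MAP = 1.042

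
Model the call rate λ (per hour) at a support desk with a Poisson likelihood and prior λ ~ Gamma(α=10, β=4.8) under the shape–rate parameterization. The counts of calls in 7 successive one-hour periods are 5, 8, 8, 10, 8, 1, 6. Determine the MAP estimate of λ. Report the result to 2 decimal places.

λ̂_MAP = 4.66

Σxᵢ = 5+8+8+10+8+1+6 = 46, with n = 7.
Posterior ∝ λ^9e^(−4.8λ) · λ^46e^(−7λ) = λ^55e^(−11.8λ), i.e. Gamma(shape=56, rate=11.8).
The mode of a Gamma(a, b) with a ≥ 1 (shape–rate) is (a−1)/b = 55/11.8 ≈ 4.66.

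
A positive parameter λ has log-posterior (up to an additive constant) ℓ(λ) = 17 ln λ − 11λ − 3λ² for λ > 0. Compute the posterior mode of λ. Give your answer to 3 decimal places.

λ̂_MAP = 1.000

ℓ'(λ) = 17/λ − 11 − 6λ. Setting this to zero and multiplying by λ: 6λ² + 11λ − 17 = 0.
λ = (−11 + √(11² + 4·6·17)) / (2·6) = (−11 + √529) / 12 = (−11 + 23)/12 = 1.
ℓ''(λ) = −17/λ² − 6 < 0, confirming a maximum.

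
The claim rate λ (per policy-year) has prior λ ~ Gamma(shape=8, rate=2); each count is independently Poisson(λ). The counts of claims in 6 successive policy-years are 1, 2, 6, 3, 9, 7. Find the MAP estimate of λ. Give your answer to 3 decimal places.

Σxᵢ = 1+2+6+3+9+7 = 28, with n = 6.
Posterior ∝ λ^7e^(−2λ) · λ^28e^(−6λ) = λ^35e^(−8λ), i.e. Gamma(shape=36, rate=8).
The mode of a Gamma(a, b) with a ≥ 1 (shape–rate) is (a−1)/b = 35/8 ≈ 4.375.

λ̂_MAP = 4.375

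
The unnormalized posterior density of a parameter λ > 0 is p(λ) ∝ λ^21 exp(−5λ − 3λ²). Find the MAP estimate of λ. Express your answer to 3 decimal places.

ℓ'(λ) = 21/λ − 5 − 6λ. Setting this to zero and multiplying by λ: 6λ² + 5λ − 21 = 0.
λ = (−5 + √(5² + 4·6·21)) / (2·6) = (−5 + √529) / 12 = (−5 + 23)/12 = 3/2.
ℓ''(λ) = −21/λ² − 6 < 0, confirming a maximum.

λ̂_MAP = 1.500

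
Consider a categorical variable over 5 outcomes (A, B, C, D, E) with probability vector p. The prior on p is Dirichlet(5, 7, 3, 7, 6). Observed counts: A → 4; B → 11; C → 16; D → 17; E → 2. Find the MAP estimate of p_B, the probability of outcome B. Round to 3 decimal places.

MAP estimate of p_B = 0.233

The posterior is Dirichlet(αᵢ + nᵢ) = Dirichlet(9, 18, 19, 24, 8).
For a Dirichlet(a₁,…,a_K) with all aᵢ > 1, the mode has j-th component (aⱼ − 1)/(Σaᵢ − K).
Here Σaᵢ = 78 and K = 5, so p_B = (18 − 1)/(78 − 5) = 17/73 ≈ 0.233.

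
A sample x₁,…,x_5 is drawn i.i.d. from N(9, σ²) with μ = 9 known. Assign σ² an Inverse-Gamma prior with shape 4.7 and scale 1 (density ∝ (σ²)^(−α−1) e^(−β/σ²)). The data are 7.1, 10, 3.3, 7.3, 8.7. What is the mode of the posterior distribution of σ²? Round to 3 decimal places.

σ̂²_MAP = 2.566

Sum of squared deviations about the known mean: SS = (7.1−9)² + (10−9)² + (3.3−9)² + (7.3−9)² + (8.7−9)² = 40.08.
The Normal likelihood contributes (σ²)^(−n/2) exp(−SS/(2σ²)), so the posterior is Inverse-Gamma(α + n/2, β + SS/2) = Inverse-Gamma(7.2, 21.04).
The mode of Inverse-Gamma(a, b) is b/(a+1) = 21.04/8.2 ≈ 2.566.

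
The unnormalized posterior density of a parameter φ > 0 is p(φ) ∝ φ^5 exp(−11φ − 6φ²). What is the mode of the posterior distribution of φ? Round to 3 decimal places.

ℓ'(φ) = 5/φ − 11 − 12φ. Setting this to zero and multiplying by φ: 12φ² + 11φ − 5 = 0.
φ = (−11 + √(11² + 4·12·5)) / (2·12) = (−11 + √361) / 24 = (−11 + 19)/24 = 1/3.
ℓ''(φ) = −5/φ² − 12 < 0, confirming a maximum.

φ̂_MAP = 0.333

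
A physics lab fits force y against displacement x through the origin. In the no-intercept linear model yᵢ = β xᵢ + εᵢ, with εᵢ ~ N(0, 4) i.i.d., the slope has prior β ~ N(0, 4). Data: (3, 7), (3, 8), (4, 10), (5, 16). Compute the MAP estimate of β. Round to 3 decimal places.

log p(β | y) = −Σ(yᵢ − βxᵢ)²/(2·4) − β²/(2·4) + const.
Setting the derivative to zero: Σxᵢ(yᵢ − βxᵢ)/4 − β/4 = 0, so β = Σxᵢyᵢ / (Σxᵢ² + σ²/τ²).
Σxᵢyᵢ = 3·7 + 3·8 + 4·10 + 5·16 = 165; Σxᵢ² = 59; σ²/τ² = 1.
β̂_MAP = 165 / (59 + 1) = 165/60 ≈ 2.750.

β̂_MAP = 2.750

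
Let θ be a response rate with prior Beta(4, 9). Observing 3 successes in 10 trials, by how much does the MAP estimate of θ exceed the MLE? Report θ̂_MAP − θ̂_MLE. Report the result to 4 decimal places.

MAP − MLE = -0.0143

Posterior is Beta(7, 16); MAP = (7−1)/(23−2) = 6/21 ≈ 0.28571.
MLE ignores the prior: θ̂_MLE = k/n = 3/10 ≈ 0.30000.
Difference = 6/21 − 3/10 = -1/70 ≈ -0.0143.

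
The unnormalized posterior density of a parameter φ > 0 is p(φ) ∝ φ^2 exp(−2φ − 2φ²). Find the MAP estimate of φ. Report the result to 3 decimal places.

φ̂_MAP = 0.500

ℓ'(φ) = 2/φ − 2 − 4φ. Setting this to zero and multiplying by φ: 4φ² + 2φ − 2 = 0.
φ = (−2 + √(2² + 4·4·2)) / (2·4) = (−2 + √36) / 8 = (−2 + 6)/8 = 1/2.
ℓ''(φ) = −2/φ² − 4 < 0, confirming a maximum.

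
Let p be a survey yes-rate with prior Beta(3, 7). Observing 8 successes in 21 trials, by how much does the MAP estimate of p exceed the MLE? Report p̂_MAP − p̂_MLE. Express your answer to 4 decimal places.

MAP − MLE = -0.0361

Posterior is Beta(11, 20); MAP = (11−1)/(31−2) = 10/29 ≈ 0.34483.
MLE ignores the prior: p̂_MLE = k/n = 8/21 ≈ 0.38095.
Difference = 10/29 − 8/21 = -22/609 ≈ -0.0361.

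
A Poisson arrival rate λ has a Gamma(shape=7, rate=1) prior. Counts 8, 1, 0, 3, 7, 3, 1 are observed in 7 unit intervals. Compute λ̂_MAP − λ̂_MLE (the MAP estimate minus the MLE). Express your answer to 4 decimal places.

Σxᵢ = 23. Posterior is Gamma(30, 8); MAP = (30−1)/8 = 29/8 ≈ 3.62500.
MLE = x̄ = 23/7 ≈ 3.28571.
Difference = 29/8 − 23/7 = 19/56 ≈ 0.3393.

MAP − MLE = 0.3393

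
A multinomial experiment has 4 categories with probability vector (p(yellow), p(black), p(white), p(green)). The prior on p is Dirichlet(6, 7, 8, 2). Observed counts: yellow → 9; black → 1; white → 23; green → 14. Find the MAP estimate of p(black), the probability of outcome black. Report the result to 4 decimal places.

MAP estimate of p(black) = 0.1061

The posterior is Dirichlet(αᵢ + nᵢ) = Dirichlet(15, 8, 31, 16).
For a Dirichlet(a₁,…,a_K) with all aᵢ > 1, the mode has j-th component (aⱼ − 1)/(Σaᵢ − K).
Here Σaᵢ = 70 and K = 4, so p(black) = (8 − 1)/(70 − 4) = 7/66 ≈ 0.1061.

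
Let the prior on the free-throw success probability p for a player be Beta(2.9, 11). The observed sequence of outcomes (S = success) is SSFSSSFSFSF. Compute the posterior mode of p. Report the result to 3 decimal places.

Prior: Beta(2.9, 11).
Data: 7 successes in 11 trials (from the sequence). The binomial likelihood contributes p^7(1−p)^4, so the posterior is Beta(2.9+7, 11+4) = Beta(9.9, 15).
For Beta(a, b) with a, b > 1 the mode is (a−1)/(a+b−2) = 8.9/22.9 ≈ 0.389.

p̂_MAP = 0.389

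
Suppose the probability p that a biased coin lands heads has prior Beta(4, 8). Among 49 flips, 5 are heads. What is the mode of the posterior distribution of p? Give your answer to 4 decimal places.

Prior: Beta(4, 8).
Data: 5 successes in 49 trials. The binomial likelihood contributes p^5(1−p)^44, so the posterior is Beta(4+5, 8+44) = Beta(9, 52).
For Beta(a, b) with a, b > 1 the mode is (a−1)/(a+b−2) = 8/59 ≈ 0.1356.

p̂_MAP = 0.1356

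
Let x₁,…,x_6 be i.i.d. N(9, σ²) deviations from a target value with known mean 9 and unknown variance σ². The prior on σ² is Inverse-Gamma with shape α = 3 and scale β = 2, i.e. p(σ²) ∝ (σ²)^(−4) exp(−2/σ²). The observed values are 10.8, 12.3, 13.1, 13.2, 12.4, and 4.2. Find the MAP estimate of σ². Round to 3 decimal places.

σ̂²_MAP = 6.227

Sum of squared deviations about the known mean: SS = (10.8−9)² + (12.3−9)² + (13.1−9)² + (13.2−9)² + (12.4−9)² + (4.2−9)² = 83.18.
The Normal likelihood contributes (σ²)^(−n/2) exp(−SS/(2σ²)), so the posterior is Inverse-Gamma(α + n/2, β + SS/2) = Inverse-Gamma(6, 43.59).
The mode of Inverse-Gamma(a, b) is b/(a+1) = 43.59/7 ≈ 6.227.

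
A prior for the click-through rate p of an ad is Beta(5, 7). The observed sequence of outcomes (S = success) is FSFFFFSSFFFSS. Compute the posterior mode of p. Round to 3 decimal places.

p̂_MAP = 0.391

Prior: Beta(5, 7).
Data: 5 successes in 13 trials (from the sequence). The binomial likelihood contributes p^5(1−p)^8, so the posterior is Beta(5+5, 7+8) = Beta(10, 15).
For Beta(a, b) with a, b > 1 the mode is (a−1)/(a+b−2) = 9/23 ≈ 0.391.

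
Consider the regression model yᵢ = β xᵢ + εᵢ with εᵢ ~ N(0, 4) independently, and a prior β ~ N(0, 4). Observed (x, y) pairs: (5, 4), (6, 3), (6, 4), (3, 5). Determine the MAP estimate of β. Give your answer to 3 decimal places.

log p(β | y) = −Σ(yᵢ − βxᵢ)²/(2·4) − β²/(2·4) + const.
Setting the derivative to zero: Σxᵢ(yᵢ − βxᵢ)/4 − β/4 = 0, so β = Σxᵢyᵢ / (Σxᵢ² + σ²/τ²).
Σxᵢyᵢ = 5·4 + 6·3 + 6·4 + 3·5 = 77; Σxᵢ² = 106; σ²/τ² = 1.
β̂_MAP = 77 / (106 + 1) = 77/107 ≈ 0.720.

β̂_MAP = 0.720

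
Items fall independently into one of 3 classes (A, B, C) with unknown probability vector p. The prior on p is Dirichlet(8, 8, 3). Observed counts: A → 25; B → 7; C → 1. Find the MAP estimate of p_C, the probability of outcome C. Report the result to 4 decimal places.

The posterior is Dirichlet(αᵢ + nᵢ) = Dirichlet(33, 15, 4).
For a Dirichlet(a₁,…,a_K) with all aᵢ > 1, the mode has j-th component (aⱼ − 1)/(Σaᵢ − K).
Here Σaᵢ = 52 and K = 3, so p_C = (4 − 1)/(52 − 3) = 3/49 ≈ 0.0612.

MAP estimate of p_C = 0.0612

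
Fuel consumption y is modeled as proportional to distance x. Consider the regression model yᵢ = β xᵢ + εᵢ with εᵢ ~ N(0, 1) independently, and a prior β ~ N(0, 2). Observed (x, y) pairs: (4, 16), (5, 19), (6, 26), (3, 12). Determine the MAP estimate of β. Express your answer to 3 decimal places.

β̂_MAP = 4.058

log p(β | y) = −Σ(yᵢ − βxᵢ)²/(2·1) − β²/(2·2) + const.
Setting the derivative to zero: Σxᵢ(yᵢ − βxᵢ)/1 − β/2 = 0, so β = Σxᵢyᵢ / (Σxᵢ² + σ²/τ²).
Σxᵢyᵢ = 4·16 + 5·19 + 6·26 + 3·12 = 351; Σxᵢ² = 86; σ²/τ² = 0.5.
β̂_MAP = 351 / (86 + 0.5) = 351/86.5 ≈ 4.058.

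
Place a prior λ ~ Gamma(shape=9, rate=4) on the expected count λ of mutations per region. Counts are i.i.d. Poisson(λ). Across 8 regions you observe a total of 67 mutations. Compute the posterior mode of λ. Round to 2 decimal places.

Σxᵢ = 67, n = 8.
Posterior ∝ λ^8e^(−4λ) · λ^67e^(−8λ) = λ^75e^(−12λ), i.e. Gamma(shape=76, rate=12).
The mode of a Gamma(a, b) with a ≥ 1 (shape–rate) is (a−1)/b = 75/12 ≈ 6.25.

λ̂_MAP = 6.25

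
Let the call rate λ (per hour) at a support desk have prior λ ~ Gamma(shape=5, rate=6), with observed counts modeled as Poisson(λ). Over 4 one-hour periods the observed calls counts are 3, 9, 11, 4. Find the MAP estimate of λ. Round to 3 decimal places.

Σxᵢ = 3+9+11+4 = 27, with n = 4.
Posterior ∝ λ^4e^(−6λ) · λ^27e^(−4λ) = λ^31e^(−10λ), i.e. Gamma(shape=32, rate=10).
The mode of a Gamma(a, b) with a ≥ 1 (shape–rate) is (a−1)/b = 31/10 ≈ 3.100.

λ̂_MAP = 3.100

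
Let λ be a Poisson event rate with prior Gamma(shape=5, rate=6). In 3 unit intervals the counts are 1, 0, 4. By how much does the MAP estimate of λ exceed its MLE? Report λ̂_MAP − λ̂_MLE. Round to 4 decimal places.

Σxᵢ = 5. Posterior is Gamma(10, 9); MAP = (10−1)/9 = 9/9 ≈ 1.00000.
MLE = x̄ = 5/3 ≈ 1.66667.
Difference = 9/9 − 5/3 = -2/3 ≈ -0.6667.

MAP − MLE = -0.6667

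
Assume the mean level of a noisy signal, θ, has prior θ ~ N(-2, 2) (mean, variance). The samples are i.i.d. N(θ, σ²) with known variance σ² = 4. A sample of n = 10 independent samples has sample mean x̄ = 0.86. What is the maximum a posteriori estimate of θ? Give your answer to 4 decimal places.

θ̂_MAP = 0.3833

n = 10, x̄ = 0.86.
For a Normal prior and Normal likelihood with known variance, the posterior is Normal; its mode equals its mean, the precision-weighted average.
Prior precision 1/σ₀² = 1/2 = 0.5; data precision n/σ² = 10/4 = 2.5.
θ̂ = (0.5·(-2) + 2.5·0.86) / (0.5 + 2.5) = 1.15/3 = 23/60 ≈ 0.3833.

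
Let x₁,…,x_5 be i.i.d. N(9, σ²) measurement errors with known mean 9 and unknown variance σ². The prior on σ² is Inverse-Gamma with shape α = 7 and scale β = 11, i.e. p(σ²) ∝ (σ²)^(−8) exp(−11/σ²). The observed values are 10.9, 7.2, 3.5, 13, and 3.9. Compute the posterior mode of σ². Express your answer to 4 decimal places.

Sum of squared deviations about the known mean: SS = (10.9−9)² + (7.2−9)² + (3.5−9)² + (13−9)² + (3.9−9)² = 79.11.
The Normal likelihood contributes (σ²)^(−n/2) exp(−SS/(2σ²)), so the posterior is Inverse-Gamma(α + n/2, β + SS/2) = Inverse-Gamma(9.5, 50.555).
The mode of Inverse-Gamma(a, b) is b/(a+1) = 50.555/10.5 ≈ 4.8148.

σ̂²_MAP = 4.8148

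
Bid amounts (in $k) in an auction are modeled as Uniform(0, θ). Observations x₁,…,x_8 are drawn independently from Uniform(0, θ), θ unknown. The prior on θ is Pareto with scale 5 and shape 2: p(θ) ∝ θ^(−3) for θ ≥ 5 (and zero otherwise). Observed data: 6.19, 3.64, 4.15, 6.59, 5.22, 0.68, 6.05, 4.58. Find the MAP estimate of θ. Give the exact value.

θ̂_MAP = 6.59

The Uniform(0, θ) likelihood is θ^(−n) for θ ≥ max(xᵢ), zero otherwise. Here max(xᵢ) = 6.59.
Posterior ∝ θ^(−3) · θ^(−8) = θ^(−11) on θ ≥ max(5, 6.59) = 6.59.
This density is strictly decreasing in θ, so the posterior mode lies at the lower boundary of the support.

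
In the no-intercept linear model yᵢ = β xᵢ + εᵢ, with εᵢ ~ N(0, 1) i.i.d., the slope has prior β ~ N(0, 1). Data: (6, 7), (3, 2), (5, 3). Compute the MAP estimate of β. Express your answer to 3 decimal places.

β̂_MAP = 0.887

log p(β | y) = −Σ(yᵢ − βxᵢ)²/(2·1) − β²/(2·1) + const.
Setting the derivative to zero: Σxᵢ(yᵢ − βxᵢ)/1 − β/1 = 0, so β = Σxᵢyᵢ / (Σxᵢ² + σ²/τ²).
Σxᵢyᵢ = 6·7 + 3·2 + 5·3 = 63; Σxᵢ² = 70; σ²/τ² = 1.
β̂_MAP = 63 / (70 + 1) = 63/71 ≈ 0.887.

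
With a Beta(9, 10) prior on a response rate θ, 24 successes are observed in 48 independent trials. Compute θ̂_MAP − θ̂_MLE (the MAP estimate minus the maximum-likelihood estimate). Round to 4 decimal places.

Posterior is Beta(33, 34); MAP = (33−1)/(67−2) = 32/65 ≈ 0.49231.
MLE ignores the prior: θ̂_MLE = k/n = 24/48 ≈ 0.50000.
Difference = 32/65 − 24/48 = -1/130 ≈ -0.0077.

MAP − MLE = -0.0077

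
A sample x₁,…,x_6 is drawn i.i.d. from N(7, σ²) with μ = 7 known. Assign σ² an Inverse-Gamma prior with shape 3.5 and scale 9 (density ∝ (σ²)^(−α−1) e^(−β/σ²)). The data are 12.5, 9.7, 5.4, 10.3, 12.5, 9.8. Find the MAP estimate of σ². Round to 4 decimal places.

Sum of squared deviations about the known mean: SS = (12.5−7)² + (9.7−7)² + (5.4−7)² + (10.3−7)² + (12.5−7)² + (9.8−7)² = 89.08.
The Normal likelihood contributes (σ²)^(−n/2) exp(−SS/(2σ²)), so the posterior is Inverse-Gamma(α + n/2, β + SS/2) = Inverse-Gamma(6.5, 53.54).
The mode of Inverse-Gamma(a, b) is b/(a+1) = 53.54/7.5 ≈ 7.1387.

σ̂²_MAP = 7.1387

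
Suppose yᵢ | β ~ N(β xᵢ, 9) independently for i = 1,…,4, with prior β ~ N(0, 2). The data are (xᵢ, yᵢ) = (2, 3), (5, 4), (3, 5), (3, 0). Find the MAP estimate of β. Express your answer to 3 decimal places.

β̂_MAP = 0.796

log p(β | y) = −Σ(yᵢ − βxᵢ)²/(2·9) − β²/(2·2) + const.
Setting the derivative to zero: Σxᵢ(yᵢ − βxᵢ)/9 − β/2 = 0, so β = Σxᵢyᵢ / (Σxᵢ² + σ²/τ²).
Σxᵢyᵢ = 2·3 + 5·4 + 3·5 + 3·0 = 41; Σxᵢ² = 47; σ²/τ² = 4.5.
β̂_MAP = 41 / (47 + 4.5) = 41/51.5 ≈ 0.796.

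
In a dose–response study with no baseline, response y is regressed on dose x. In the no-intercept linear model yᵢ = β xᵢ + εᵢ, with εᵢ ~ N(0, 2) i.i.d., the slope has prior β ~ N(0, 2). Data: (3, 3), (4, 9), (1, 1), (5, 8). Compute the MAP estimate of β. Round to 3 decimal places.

β̂_MAP = 1.654

log p(β | y) = −Σ(yᵢ − βxᵢ)²/(2·2) − β²/(2·2) + const.
Setting the derivative to zero: Σxᵢ(yᵢ − βxᵢ)/2 − β/2 = 0, so β = Σxᵢyᵢ / (Σxᵢ² + σ²/τ²).
Σxᵢyᵢ = 3·3 + 4·9 + 1·1 + 5·8 = 86; Σxᵢ² = 51; σ²/τ² = 1.
β̂_MAP = 86 / (51 + 1) = 86/52 ≈ 1.654.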